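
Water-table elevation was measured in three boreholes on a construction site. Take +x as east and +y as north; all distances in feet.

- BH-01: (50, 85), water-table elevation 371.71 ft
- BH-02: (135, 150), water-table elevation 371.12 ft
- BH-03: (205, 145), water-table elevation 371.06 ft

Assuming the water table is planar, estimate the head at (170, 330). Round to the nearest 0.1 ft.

369.8 ft

With h = a·x + b·y + c and BH-01 as origin, the differences give:
  85·a + 65·b = -0.59
  155·a + 60·b = -0.65
Eliminate b (×60 and ×65, subtract): -4975·a = 6.850 → a = ∂h/∂x = -0.001377
Back-substitute: b = ∂h/∂y = -0.007276.
h(170, 330) = 371.71 + (-0.001377)·(120) + (-0.007276)·(245) = 371.71 -0.165 -1.783 = 369.762 ft.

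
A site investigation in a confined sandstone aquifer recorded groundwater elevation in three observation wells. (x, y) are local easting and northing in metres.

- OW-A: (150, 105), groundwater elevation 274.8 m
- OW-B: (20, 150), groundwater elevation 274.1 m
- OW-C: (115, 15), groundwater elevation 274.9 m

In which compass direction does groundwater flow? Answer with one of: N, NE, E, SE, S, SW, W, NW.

NW

Taking OW-A as reference: OW-B−OW-A = (-130, 45, -0.7); OW-C−OW-A = (-35, -90, +0.1).
Solve a·Δx + b·Δy = Δh: det = (-130)·(-90) − (-35)·45 = 13275.
∂h/∂x = [(-0.7)·(-90) − (+0.1)·45] / 13275 = +0.004407
∂h/∂y = [(-130)·(+0.1) − (-35)·(-0.7)] / 13275 = -0.002825
Flow = −∇h = (-0.004407 east, +0.002825 north), which points northwest.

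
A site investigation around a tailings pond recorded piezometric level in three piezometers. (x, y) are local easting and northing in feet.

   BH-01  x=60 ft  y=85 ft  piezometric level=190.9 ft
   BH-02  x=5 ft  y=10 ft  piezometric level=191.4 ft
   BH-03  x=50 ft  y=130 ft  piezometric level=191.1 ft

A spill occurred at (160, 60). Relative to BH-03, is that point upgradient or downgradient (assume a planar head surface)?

With h = a·x + b·y + c and BH-01 as origin, the differences give:
  (-55)·a + (-75)·b = +0.5
  (-10)·a + 45·b = +0.2
Eliminate b (×45 and ×(-75), subtract): -3225·a = 37.50 → a = ∂h/∂x = -0.01163
Back-substitute: b = ∂h/∂y = +0.001860.
Head at (160, 60) = 190.9 + (-0.01163)·(100) + (+0.001860)·(-25) = 189.69 ft.
That is lower than the 191.1 ft at BH-03, so the point is downgradient.

downgradient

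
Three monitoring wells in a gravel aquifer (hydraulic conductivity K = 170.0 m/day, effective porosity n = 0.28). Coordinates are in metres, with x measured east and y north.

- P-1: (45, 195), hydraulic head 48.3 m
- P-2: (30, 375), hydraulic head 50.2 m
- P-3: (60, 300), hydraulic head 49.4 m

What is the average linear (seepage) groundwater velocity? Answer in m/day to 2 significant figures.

Taking P-1 as reference: P-2−P-1 = (-15, 180, +1.9); P-3−P-1 = (15, 105, +1.1).
Solve a·Δx + b·Δy = Δh: det = (-15)·105 − 15·180 = -4275.
∂h/∂x = [(+1.9)·105 − (+1.1)·180] / -4275 = -0.0003509
∂h/∂y = [(-15)·(+1.1) − 15·(+1.9)] / -4275 = +0.01053
|∇h| = √(-0.0003509² + 0.01053²) = 0.01054
Seepage velocity v = K·i/n = 170.0 × 0.01054 / 0.28 = 6.399 m/day.

6.4 m/day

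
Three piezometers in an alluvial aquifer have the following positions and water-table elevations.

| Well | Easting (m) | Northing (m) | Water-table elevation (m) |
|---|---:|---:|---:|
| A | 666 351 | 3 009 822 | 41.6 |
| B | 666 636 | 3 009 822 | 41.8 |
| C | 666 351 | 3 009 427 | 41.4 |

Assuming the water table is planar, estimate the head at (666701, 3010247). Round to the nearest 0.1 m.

42.1 m

∂h/∂x = (41.8 − 41.6) / (666636 − 666351) = +0.0007018
∂h/∂y = (41.4 − 41.6) / (3009427 − 3009822) = +0.0005063
h(666701, 3010247) = 41.6 + (+0.0007018)·(350) + (+0.0005063)·(425) = 41.6 +0.246 +0.215 = 42.061 m.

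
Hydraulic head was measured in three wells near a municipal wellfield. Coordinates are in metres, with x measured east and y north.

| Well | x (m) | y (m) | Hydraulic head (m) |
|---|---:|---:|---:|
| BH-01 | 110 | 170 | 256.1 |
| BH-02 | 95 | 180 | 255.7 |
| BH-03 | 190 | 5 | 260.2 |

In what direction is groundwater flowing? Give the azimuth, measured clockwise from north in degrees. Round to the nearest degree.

320°

Taking BH-01 as reference: BH-02−BH-01 = (-15, 10, -0.4); BH-03−BH-01 = (80, -165, +4.1).
Solve a·Δx + b·Δy = Δh: det = (-15)·(-165) − 80·10 = 1675.
∂h/∂x = [(-0.4)·(-165) − (+4.1)·10] / 1675 = +0.01493
∂h/∂y = [(-15)·(+4.1) − 80·(-0.4)] / 1675 = -0.01761
Flow direction (−∇h) has components (-0.01493 E, +0.01761 N).
Azimuth = atan2(E, N) = atan2(-0.01493, +0.01761) = 319.7° ≈ 320°.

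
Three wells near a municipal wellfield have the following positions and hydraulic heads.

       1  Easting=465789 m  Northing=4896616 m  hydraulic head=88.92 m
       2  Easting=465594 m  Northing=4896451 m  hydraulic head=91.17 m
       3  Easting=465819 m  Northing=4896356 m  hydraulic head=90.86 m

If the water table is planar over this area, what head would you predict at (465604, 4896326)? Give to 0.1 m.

Three-point gradient (reference 1): Δ to 2 = (-195, -165, +2.25), Δ to 3 = (30, -260, +1.94).
∂h/∂x = -0.004760, ∂h/∂y = -0.008011 (det = 55650).
h(465604, 4896326) = 88.92 + (-0.004760)·(-185) + (-0.008011)·(-290) = 88.92 +0.881 +2.323 = 92.124 m.

92.1 m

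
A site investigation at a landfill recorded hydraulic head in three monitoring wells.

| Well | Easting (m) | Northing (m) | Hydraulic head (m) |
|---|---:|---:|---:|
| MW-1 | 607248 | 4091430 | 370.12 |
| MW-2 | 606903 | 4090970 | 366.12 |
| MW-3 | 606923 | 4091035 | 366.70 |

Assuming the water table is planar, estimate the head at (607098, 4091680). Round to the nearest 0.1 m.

Differences from MW-1: to MW-2 (Δx, Δy, Δh) = (-345, -460, -4.00); to MW-3 = (-325, -395, -3.42).
Solve a·Δx + b·Δy = Δh: det = (-345)·(-395) − (-325)·(-460) = -13225.
∂h/∂x = [(-4.00)·(-395) − (-3.42)·(-460)] / -13225 = -0.0005142
∂h/∂y = [(-345)·(-3.42) − (-325)·(-4.00)] / -13225 = +0.009081
h(607098, 4091680) = 370.12 + (-0.0005142)·(-150) + (+0.009081)·(250) = 370.12 +0.077 +2.270 = 372.467 m.

372.5 m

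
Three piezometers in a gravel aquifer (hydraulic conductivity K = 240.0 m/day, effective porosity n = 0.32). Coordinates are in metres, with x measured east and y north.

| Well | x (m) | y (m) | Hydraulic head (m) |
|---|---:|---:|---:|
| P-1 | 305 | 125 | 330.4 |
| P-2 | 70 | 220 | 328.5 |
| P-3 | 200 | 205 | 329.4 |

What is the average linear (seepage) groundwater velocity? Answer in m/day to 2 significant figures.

Taking P-1 as reference: P-2−P-1 = (-235, 95, -1.9); P-3−P-1 = (-105, 80, -1.0).
Solve a·Δx + b·Δy = Δh: det = (-235)·80 − (-105)·95 = -8825.
∂h/∂x = [(-1.9)·80 − (-1.0)·95] / -8825 = +0.006459
∂h/∂y = [(-235)·(-1.0) − (-105)·(-1.9)] / -8825 = -0.004023
|∇h| = √(0.006459² + -0.004023²) = 0.007609
Seepage velocity v = K·i/n = 240.0 × 0.007609 / 0.32 = 5.707 m/day.

5.7 m/day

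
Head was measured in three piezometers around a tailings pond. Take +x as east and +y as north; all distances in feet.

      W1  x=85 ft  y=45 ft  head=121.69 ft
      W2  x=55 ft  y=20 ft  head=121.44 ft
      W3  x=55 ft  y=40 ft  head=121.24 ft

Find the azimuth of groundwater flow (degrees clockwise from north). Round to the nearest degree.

301°

Taking W1 as reference: W2−W1 = (-30, -25, -0.25); W3−W1 = (-30, -5, -0.45).
Determinant of the coordinate differences = (-30)·(-5) − (-30)·(-25) = -600.
∂h/∂x = [(-0.25)·(-5) − (-0.45)·(-25)] / -600 = +0.01667
∂h/∂y = [(-30)·(-0.45) − (-30)·(-0.25)] / -600 = -0.01000
Flow direction (−∇h) has components (-0.01667 E, +0.01000 N).
Azimuth = atan2(E, N) = atan2(-0.01667, +0.01000) = 301.0° ≈ 301°.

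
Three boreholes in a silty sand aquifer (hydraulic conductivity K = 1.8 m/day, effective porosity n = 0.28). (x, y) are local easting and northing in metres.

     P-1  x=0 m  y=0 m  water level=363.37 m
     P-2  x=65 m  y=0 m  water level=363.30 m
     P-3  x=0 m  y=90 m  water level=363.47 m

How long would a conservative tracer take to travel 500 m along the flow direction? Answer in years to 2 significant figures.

140 years

∂h/∂x = (363.30 − 363.37) / (65 − 0) = -0.001077
∂h/∂y = (363.47 − 363.37) / (90 − 0) = +0.001111
|∇h| = √(-0.001077² + 0.001111²) = 0.001547
Seepage velocity v = K·i/n = 1.8 × 0.001547 / 0.28 = 0.009945 m/day.
t = 500 / 0.009945 = 5.028e+04 days = 138 years.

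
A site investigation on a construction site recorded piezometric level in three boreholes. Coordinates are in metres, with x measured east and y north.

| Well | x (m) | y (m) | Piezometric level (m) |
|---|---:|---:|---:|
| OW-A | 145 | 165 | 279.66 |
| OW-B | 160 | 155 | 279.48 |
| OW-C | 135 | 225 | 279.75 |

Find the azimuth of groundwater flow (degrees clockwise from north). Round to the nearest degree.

Differences from OW-A: to OW-B (Δx, Δy, Δh) = (15, -10, -0.18); to OW-C = (-10, 60, +0.09).
Determinant of the coordinate differences = 15·60 − (-10)·(-10) = 800.
∂h/∂x = [(-0.18)·60 − (+0.09)·(-10)] / 800 = -0.01238
∂h/∂y = [15·(+0.09) − (-10)·(-0.18)] / 800 = -0.0005625
Flow direction (−∇h) has components (+0.01238 E, +0.0005625 N).
Azimuth = atan2(E, N) = atan2(+0.01238, +0.0005625) = 87.4° ≈ 087°.

087°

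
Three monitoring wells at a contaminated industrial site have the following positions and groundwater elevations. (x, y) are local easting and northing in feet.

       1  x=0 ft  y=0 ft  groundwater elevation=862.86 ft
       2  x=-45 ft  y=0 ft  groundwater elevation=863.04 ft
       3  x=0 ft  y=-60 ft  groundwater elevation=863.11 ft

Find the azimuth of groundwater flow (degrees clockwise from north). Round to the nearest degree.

044°

∂h/∂x = (863.04 − 862.86) / (-45 − 0) = -0.004000
∂h/∂y = (863.11 − 862.86) / (-60 − 0) = -0.004167
Flow direction (−∇h) has components (+0.004000 E, +0.004167 N).
Azimuth = atan2(E, N) = atan2(+0.004000, +0.004167) = 43.8° ≈ 044°.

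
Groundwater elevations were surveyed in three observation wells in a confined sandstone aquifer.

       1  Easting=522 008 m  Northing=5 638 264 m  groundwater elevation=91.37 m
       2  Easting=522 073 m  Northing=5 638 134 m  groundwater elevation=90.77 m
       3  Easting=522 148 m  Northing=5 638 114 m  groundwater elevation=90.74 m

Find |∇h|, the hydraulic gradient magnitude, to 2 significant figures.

0.0052

With h = a·x + b·y + c and 1 as origin, the differences give:
  65·a + (-130)·b = -0.60
  140·a + (-150)·b = -0.63
Eliminate b (×(-150) and ×(-130), subtract): 8450·a = 8.100 → a = ∂h/∂x = +0.0009586
Back-substitute: b = ∂h/∂y = +0.005095.
|∇h| = √(0.0009586² + 0.005095²) = 0.005184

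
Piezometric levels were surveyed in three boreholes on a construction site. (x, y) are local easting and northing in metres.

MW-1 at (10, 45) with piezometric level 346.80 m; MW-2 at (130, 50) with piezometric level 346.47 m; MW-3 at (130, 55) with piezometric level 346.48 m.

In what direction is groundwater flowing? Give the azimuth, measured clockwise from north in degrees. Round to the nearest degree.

125°

Differences from MW-1: to MW-2 (Δx, Δy, Δh) = (120, 5, -0.33); to MW-3 = (120, 10, -0.32).
Determinant of the coordinate differences = 120·10 − 120·5 = 600.
∂h/∂x = [(-0.33)·10 − (-0.32)·5] / 600 = -0.002833
∂h/∂y = [120·(-0.32) − 120·(-0.33)] / 600 = +0.002000
Flow direction (−∇h) has components (+0.002833 E, -0.002000 N).
Azimuth = atan2(E, N) = atan2(+0.002833, -0.002000) = 125.2° ≈ 125°.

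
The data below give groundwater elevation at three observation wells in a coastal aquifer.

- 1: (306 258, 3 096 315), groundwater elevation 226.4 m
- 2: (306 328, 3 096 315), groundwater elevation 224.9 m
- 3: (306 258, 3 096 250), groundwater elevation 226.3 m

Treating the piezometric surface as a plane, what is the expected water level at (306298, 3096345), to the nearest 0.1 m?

∂h/∂x = (224.9 − 226.4) / (306328 − 306258) = -0.02143
∂h/∂y = (226.3 − 226.4) / (3096250 − 3096315) = +0.001538
h(306298, 3096345) = 226.4 + (-0.02143)·(40) + (+0.001538)·(30) = 226.4 -0.857 +0.046 = 225.589 m.

225.6 m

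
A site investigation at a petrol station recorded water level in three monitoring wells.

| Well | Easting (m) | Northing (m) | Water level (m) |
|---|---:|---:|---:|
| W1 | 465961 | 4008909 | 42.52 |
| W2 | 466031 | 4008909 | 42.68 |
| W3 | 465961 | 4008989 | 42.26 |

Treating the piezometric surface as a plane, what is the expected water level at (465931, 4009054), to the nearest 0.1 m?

∂h/∂x = (42.68 − 42.52) / (466031 − 465961) = +0.002286
∂h/∂y = (42.26 − 42.52) / (4008989 − 4008909) = -0.003250
h(465931, 4009054) = 42.52 + (+0.002286)·(-30) + (-0.003250)·(145) = 42.52 -0.069 -0.471 = 41.980 m.

42.0 m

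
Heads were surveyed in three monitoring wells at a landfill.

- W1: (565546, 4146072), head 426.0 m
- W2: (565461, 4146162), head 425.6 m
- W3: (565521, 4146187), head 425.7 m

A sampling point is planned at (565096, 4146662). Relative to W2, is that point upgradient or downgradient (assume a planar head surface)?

downgradient

With h = a·x + b·y + c and W1 as origin, the differences give:
  (-85)·a + 90·b = -0.4
  (-25)·a + 115·b = -0.3
Eliminate b (×115 and ×90, subtract): -7525·a = -19.00 → a = ∂h/∂x = +0.002525
Back-substitute: b = ∂h/∂y = -0.002060.
Head at (565096, 4146662) = 426.0 + (+0.002525)·(-450) + (-0.002060)·(590) = 423.65 m.
That is lower than the 425.6 m at W2, so the point is downgradient.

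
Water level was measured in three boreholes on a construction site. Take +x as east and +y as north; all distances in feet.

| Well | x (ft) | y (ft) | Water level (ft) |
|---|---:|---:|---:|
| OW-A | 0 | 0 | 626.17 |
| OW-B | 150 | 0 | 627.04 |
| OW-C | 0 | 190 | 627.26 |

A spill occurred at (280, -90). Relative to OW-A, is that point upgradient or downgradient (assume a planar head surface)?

upgradient

∂h/∂x = (627.04 − 626.17) / (150 − 0) = +0.005800
∂h/∂y = (627.26 − 626.17) / (190 − 0) = +0.005737
Head at (280, -90) = 626.17 + (+0.005800)·(280) + (+0.005737)·(-90) = 627.28 ft.
That is higher than the 626.17 ft at OW-A, so the point is upgradient.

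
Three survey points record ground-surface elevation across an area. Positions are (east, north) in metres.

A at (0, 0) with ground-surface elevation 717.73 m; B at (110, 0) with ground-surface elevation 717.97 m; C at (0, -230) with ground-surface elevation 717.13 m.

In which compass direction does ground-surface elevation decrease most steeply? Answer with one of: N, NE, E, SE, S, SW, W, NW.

∂z/∂x = (717.97 − 717.73) / (110 − 0) = +0.002182
∂z/∂y = (717.13 − 717.73) / (-230 − 0) = +0.002609
Steepest decrease is along −∇f = (-0.002182 E, -0.002609 N) → southwest.

SW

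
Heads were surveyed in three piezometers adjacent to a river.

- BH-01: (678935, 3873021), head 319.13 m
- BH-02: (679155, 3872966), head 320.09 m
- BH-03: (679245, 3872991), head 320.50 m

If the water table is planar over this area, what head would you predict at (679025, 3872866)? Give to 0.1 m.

With h = a·x + b·y + c and BH-01 as origin, the differences give:
  220·a + (-55)·b = +0.96
  310·a + (-30)·b = +1.37
Eliminate b (×(-30) and ×(-55), subtract): 10450·a = 46.550 → a = ∂h/∂x = +0.004455
Back-substitute: b = ∂h/∂y = +0.0003636.
h(679025, 3872866) = 319.13 + (+0.004455)·(90) + (+0.0003636)·(-155) = 319.13 +0.401 -0.056 = 319.475 m.

319.5 m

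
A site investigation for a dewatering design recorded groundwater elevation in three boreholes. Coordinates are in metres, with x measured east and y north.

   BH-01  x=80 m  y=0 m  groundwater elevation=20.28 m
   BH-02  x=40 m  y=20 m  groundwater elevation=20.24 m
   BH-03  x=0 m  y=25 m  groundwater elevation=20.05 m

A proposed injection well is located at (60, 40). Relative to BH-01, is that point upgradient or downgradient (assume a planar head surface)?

Three-point gradient (reference BH-01): Δ to BH-02 = (-40, 20, -0.04), Δ to BH-03 = (-80, 25, -0.23).
∂h/∂x = +0.006000, ∂h/∂y = +0.010000 (det = 600).
Head at (60, 40) = 20.28 + (+0.006000)·(-20) + (+0.010000)·(40) = 20.56 m.
That is higher than the 20.28 m at BH-01, so the point is upgradient.

upgradient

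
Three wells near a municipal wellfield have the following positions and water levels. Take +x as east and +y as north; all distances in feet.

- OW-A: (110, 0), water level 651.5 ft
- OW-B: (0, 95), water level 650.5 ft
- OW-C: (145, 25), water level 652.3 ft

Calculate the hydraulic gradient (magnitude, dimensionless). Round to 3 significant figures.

0.0188

Differences from OW-A: to OW-B (Δx, Δy, Δh) = (-110, 95, -1.0); to OW-C = (35, 25, +0.8).
Solve a·Δx + b·Δy = Δh: det = (-110)·25 − 35·95 = -6075.
∂h/∂x = [(-1.0)·25 − (+0.8)·95] / -6075 = +0.01663
∂h/∂y = [(-110)·(+0.8) − 35·(-1.0)] / -6075 = +0.008724
|∇h| = √(0.01663² + 0.008724²) = 0.01878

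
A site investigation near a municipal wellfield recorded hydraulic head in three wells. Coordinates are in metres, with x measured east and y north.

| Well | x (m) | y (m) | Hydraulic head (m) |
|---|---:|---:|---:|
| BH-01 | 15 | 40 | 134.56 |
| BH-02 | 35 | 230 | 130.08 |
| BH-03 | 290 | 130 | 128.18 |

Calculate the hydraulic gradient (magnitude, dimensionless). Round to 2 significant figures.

0.027

Differences from BH-01: to BH-02 (Δx, Δy, Δh) = (20, 190, -4.48); to BH-03 = (275, 90, -6.38).
Determinant of the coordinate differences = 20·90 − 275·190 = -50450.
∂h/∂x = [(-4.48)·90 − (-6.38)·190] / -50450 = -0.01604
∂h/∂y = [20·(-6.38) − 275·(-4.48)] / -50450 = -0.02189
|∇h| = √(-0.01604² + -0.02189²) = 0.02714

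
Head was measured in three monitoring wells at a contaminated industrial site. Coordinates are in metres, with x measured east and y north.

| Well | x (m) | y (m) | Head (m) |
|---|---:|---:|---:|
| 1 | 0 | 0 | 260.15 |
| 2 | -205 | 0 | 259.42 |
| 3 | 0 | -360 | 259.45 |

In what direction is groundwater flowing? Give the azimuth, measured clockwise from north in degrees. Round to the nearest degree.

∂h/∂x = (259.42 − 260.15) / (-205 − 0) = +0.003561
∂h/∂y = (259.45 − 260.15) / (-360 − 0) = +0.001944
Flow direction (−∇h) has components (-0.003561 E, -0.001944 N).
Azimuth = atan2(E, N) = atan2(-0.003561, -0.001944) = 241.4° ≈ 241°.

241°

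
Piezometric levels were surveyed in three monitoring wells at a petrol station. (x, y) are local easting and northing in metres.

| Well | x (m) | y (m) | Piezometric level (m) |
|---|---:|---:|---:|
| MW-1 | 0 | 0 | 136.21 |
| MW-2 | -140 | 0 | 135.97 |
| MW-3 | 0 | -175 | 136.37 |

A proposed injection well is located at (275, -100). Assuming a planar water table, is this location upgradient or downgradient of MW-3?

upgradient

∂h/∂x = (135.97 − 136.21) / (-140 − 0) = +0.001714
∂h/∂y = (136.37 − 136.21) / (-175 − 0) = -0.0009143
Head at (275, -100) = 136.21 + (+0.001714)·(275) + (-0.0009143)·(-100) = 136.77 m.
That is higher than the 136.37 m at MW-3, so the point is upgradient.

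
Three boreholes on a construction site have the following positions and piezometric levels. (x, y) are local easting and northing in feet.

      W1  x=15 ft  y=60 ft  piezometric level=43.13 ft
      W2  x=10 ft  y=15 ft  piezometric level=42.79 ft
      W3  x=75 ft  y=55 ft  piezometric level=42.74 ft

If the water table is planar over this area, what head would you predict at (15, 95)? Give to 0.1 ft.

Differences from W1: to W2 (Δx, Δy, Δh) = (-5, -45, -0.34); to W3 = (60, -5, -0.39).
Solve a·Δx + b·Δy = Δh: det = (-5)·(-5) − 60·(-45) = 2725.
∂h/∂x = [(-0.34)·(-5) − (-0.39)·(-45)] / 2725 = -0.005817
∂h/∂y = [(-5)·(-0.39) − 60·(-0.34)] / 2725 = +0.008202
h(15, 95) = 43.13 + (-0.005817)·(0) + (+0.008202)·(35) = 43.13 -0.000 +0.287 = 43.417 ft.

43.4 ft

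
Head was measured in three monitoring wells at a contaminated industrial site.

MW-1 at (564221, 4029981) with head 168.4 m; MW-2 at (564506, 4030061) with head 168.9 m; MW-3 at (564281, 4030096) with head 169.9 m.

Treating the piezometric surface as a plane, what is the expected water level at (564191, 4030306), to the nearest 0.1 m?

173.1 m

Taking MW-1 as reference: MW-2−MW-1 = (285, 80, +0.5); MW-3−MW-1 = (60, 115, +1.5).
Solve a·Δx + b·Δy = Δh: det = 285·115 − 60·80 = 27975.
∂h/∂x = [(+0.5)·115 − (+1.5)·80] / 27975 = -0.002234
∂h/∂y = [285·(+1.5) − 60·(+0.5)] / 27975 = +0.01421
h(564191, 4030306) = 168.4 + (-0.002234)·(-30) + (+0.01421)·(325) = 168.4 +0.067 +4.618 = 173.085 m.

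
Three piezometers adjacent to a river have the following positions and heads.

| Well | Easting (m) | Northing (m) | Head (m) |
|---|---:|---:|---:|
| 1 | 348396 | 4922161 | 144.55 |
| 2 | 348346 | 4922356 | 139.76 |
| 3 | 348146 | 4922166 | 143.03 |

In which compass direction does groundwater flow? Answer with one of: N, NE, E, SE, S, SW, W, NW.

N

Differences from 1: to 2 (Δx, Δy, Δh) = (-50, 195, -4.79); to 3 = (-250, 5, -1.52).
Determinant of the coordinate differences = (-50)·5 − (-250)·195 = 48500.
∂h/∂x = [(-4.79)·5 − (-1.52)·195] / 48500 = +0.005618
∂h/∂y = [(-50)·(-1.52) − (-250)·(-4.79)] / 48500 = -0.02312
Flow = −∇h = (-0.005618 east, +0.02312 north), which points north.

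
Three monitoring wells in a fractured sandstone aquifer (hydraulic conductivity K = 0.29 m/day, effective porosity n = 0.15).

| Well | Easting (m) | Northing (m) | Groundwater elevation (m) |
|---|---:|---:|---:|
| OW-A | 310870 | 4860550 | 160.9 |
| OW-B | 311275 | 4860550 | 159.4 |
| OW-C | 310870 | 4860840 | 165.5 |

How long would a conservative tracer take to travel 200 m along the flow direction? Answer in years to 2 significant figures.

17 years

∂h/∂x = (159.4 − 160.9) / (311275 − 310870) = -0.003704
∂h/∂y = (165.5 − 160.9) / (4860840 − 4860550) = +0.01586
|∇h| = √(-0.003704² + 0.01586²) = 0.01629
Seepage velocity v = K·i/n = 0.29 × 0.01629 / 0.15 = 0.03149 m/day.
t = 200 / 0.03149 = 6351 days = 17.4 years.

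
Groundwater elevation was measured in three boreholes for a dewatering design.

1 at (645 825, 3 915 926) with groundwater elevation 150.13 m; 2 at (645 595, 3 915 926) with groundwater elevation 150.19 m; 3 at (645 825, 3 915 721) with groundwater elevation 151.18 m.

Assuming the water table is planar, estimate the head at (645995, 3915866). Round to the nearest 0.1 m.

∂h/∂x = (150.19 − 150.13) / (645595 − 645825) = -0.0002609
∂h/∂y = (151.18 − 150.13) / (3915721 − 3915926) = -0.005122
h(645995, 3915866) = 150.13 + (-0.0002609)·(170) + (-0.005122)·(-60) = 150.13 -0.044 +0.307 = 150.393 m.

150.4 m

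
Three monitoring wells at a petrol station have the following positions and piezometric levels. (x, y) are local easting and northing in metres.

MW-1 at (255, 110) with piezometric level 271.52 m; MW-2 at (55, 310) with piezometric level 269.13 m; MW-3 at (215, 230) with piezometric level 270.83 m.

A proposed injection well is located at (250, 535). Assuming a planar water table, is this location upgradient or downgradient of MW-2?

upgradient

Taking MW-1 as reference: MW-2−MW-1 = (-200, 200, -2.39); MW-3−MW-1 = (-40, 120, -0.69).
Solve a·Δx + b·Δy = Δh: det = (-200)·120 − (-40)·200 = -16000.
∂h/∂x = [(-2.39)·120 − (-0.69)·200] / -16000 = +0.009300
∂h/∂y = [(-200)·(-0.69) − (-40)·(-2.39)] / -16000 = -0.002650
Head at (250, 535) = 271.52 + (+0.009300)·(-5) + (-0.002650)·(425) = 270.35 m.
That is higher than the 269.13 m at MW-2, so the point is upgradient.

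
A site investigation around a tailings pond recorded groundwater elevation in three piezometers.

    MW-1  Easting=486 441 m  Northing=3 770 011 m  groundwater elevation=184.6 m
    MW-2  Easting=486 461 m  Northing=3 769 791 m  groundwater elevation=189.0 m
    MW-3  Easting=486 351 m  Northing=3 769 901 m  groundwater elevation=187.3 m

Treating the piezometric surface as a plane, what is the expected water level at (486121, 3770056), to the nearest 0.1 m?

With h = a·x + b·y + c and MW-1 as origin, the differences give:
  20·a + (-220)·b = +4.4
  (-90)·a + (-110)·b = +2.7
Eliminate b (×(-110) and ×(-220), subtract): -22000·a = 110.00 → a = ∂h/∂x = -0.005000
Back-substitute: b = ∂h/∂y = -0.02045.
h(486121, 3770056) = 184.6 + (-0.005000)·(-320) + (-0.02045)·(45) = 184.6 +1.600 -0.920 = 185.280 m.

185.3 m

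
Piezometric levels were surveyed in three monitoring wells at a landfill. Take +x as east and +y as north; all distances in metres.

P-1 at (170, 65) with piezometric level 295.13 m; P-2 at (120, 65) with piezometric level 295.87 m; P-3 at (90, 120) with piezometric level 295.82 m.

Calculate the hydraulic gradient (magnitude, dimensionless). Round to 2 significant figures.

Taking P-1 as reference: P-2−P-1 = (-50, 0, +0.74); P-3−P-1 = (-80, 55, +0.69).
Determinant of the coordinate differences = (-50)·55 − (-80)·0 = -2750.
∂h/∂x = [(+0.74)·55 − (+0.69)·0] / -2750 = -0.01480
∂h/∂y = [(-50)·(+0.69) − (-80)·(+0.74)] / -2750 = -0.008982
|∇h| = √(-0.01480² + -0.008982²) = 0.01731

0.017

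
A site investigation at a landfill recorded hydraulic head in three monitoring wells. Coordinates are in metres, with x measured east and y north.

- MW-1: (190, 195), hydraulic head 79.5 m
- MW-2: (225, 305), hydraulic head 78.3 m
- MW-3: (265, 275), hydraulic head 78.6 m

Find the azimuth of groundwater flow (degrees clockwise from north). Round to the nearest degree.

003°

Differences from MW-1: to MW-2 (Δx, Δy, Δh) = (35, 110, -1.2); to MW-3 = (75, 80, -0.9).
Solve a·Δx + b·Δy = Δh: det = 35·80 − 75·110 = -5450.
∂h/∂x = [(-1.2)·80 − (-0.9)·110] / -5450 = -0.0005505
∂h/∂y = [35·(-0.9) − 75·(-1.2)] / -5450 = -0.01073
Flow direction (−∇h) has components (+0.0005505 E, +0.01073 N).
Azimuth = atan2(E, N) = atan2(+0.0005505, +0.01073) = 2.9° ≈ 003°.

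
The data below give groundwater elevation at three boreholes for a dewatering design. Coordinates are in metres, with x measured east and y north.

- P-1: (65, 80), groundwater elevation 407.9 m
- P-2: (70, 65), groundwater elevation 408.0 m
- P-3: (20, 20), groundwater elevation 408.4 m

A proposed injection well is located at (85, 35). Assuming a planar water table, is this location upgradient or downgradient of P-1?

With h = a·x + b·y + c and P-1 as origin, the differences give:
  5·a + (-15)·b = +0.1
  (-45)·a + (-60)·b = +0.5
Eliminate b (×(-60) and ×(-15), subtract): -975·a = 1.50 → a = ∂h/∂x = -0.001538
Back-substitute: b = ∂h/∂y = -0.007179.
Head at (85, 35) = 407.9 + (-0.001538)·(20) + (-0.007179)·(-45) = 408.19 m.
That is higher than the 407.9 m at P-1, so the point is upgradient.

upgradient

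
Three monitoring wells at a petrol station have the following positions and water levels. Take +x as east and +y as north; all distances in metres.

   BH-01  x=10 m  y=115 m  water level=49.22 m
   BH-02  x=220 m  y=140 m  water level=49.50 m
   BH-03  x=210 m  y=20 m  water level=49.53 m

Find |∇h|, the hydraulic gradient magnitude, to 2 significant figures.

0.0014

With h = a·x + b·y + c and BH-01 as origin, the differences give:
  210·a + 25·b = +0.28
  200·a + (-95)·b = +0.31
Eliminate b (×(-95) and ×25, subtract): -24950·a = -34.350 → a = ∂h/∂x = +0.001377
Back-substitute: b = ∂h/∂y = -0.0003647.
|∇h| = √(0.001377² + -0.0003647²) = 0.001424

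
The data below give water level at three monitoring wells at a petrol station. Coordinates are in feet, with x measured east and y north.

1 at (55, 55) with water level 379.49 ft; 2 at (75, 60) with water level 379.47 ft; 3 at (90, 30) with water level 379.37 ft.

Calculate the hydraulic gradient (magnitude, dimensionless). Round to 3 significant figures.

0.00300

Taking 1 as reference: 2−1 = (20, 5, -0.02); 3−1 = (35, -25, -0.12).
Determinant of the coordinate differences = 20·(-25) − 35·5 = -675.
∂h/∂x = [(-0.02)·(-25) − (-0.12)·5] / -675 = -0.001630
∂h/∂y = [20·(-0.12) − 35·(-0.02)] / -675 = +0.002519
|∇h| = √(-0.001630² + 0.002519²) = 0.003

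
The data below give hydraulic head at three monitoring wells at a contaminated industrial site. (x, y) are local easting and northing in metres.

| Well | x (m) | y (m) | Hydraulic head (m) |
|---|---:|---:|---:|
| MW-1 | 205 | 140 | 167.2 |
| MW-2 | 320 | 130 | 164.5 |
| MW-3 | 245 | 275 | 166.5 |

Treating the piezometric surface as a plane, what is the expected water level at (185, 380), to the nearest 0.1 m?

With h = a·x + b·y + c and MW-1 as origin, the differences give:
  115·a + (-10)·b = -2.7
  40·a + 135·b = -0.7
Eliminate b (×135 and ×(-10), subtract): 15925·a = -371.50 → a = ∂h/∂x = -0.02333
Back-substitute: b = ∂h/∂y = +0.001727.
h(185, 380) = 167.2 + (-0.02333)·(-20) + (+0.001727)·(240) = 167.2 +0.467 +0.414 = 168.081 m.

168.1 m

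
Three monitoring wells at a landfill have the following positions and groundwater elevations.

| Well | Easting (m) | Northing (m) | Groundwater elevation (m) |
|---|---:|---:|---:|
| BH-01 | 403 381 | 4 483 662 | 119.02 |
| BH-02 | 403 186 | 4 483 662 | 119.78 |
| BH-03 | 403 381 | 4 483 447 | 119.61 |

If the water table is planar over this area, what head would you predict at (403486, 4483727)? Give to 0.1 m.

∂h/∂x = (119.78 − 119.02) / (403186 − 403381) = -0.003897
∂h/∂y = (119.61 − 119.02) / (4483447 − 4483662) = -0.002744
h(403486, 4483727) = 119.02 + (-0.003897)·(105) + (-0.002744)·(65) = 119.02 -0.409 -0.178 = 118.432 m.

118.4 m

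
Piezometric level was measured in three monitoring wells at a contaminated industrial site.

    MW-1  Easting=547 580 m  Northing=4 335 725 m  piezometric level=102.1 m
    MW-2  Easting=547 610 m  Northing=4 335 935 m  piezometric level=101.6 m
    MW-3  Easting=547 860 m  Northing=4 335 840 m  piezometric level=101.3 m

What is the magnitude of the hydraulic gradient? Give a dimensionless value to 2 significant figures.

0.0029

Taking MW-1 as reference: MW-2−MW-1 = (30, 210, -0.5); MW-3−MW-1 = (280, 115, -0.8).
Determinant of the coordinate differences = 30·115 − 280·210 = -55350.
∂h/∂x = [(-0.5)·115 − (-0.8)·210] / -55350 = -0.001996
∂h/∂y = [30·(-0.8) − 280·(-0.5)] / -55350 = -0.002096
|∇h| = √(-0.001996² + -0.002096²) = 0.002894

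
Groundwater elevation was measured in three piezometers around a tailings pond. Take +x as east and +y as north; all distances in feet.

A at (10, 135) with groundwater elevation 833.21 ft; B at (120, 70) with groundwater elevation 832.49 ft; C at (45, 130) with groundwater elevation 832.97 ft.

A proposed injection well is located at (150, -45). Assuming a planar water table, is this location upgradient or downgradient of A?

Differences from A: to B (Δx, Δy, Δh) = (110, -65, -0.72); to C = (35, -5, -0.24).
Determinant of the coordinate differences = 110·(-5) − 35·(-65) = 1725.
∂h/∂x = [(-0.72)·(-5) − (-0.24)·(-65)] / 1725 = -0.006957
∂h/∂y = [110·(-0.24) − 35·(-0.72)] / 1725 = -0.0006957
Head at (150, -45) = 833.21 + (-0.006957)·(140) + (-0.0006957)·(-180) = 832.36 ft.
That is lower than the 833.21 ft at A, so the point is downgradient.

downgradient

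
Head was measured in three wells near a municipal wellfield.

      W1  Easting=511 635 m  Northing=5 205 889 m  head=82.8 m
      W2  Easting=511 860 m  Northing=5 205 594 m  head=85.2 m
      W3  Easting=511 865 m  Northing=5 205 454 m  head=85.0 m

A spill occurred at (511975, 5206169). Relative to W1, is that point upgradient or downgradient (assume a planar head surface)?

With h = a·x + b·y + c and W1 as origin, the differences give:
  225·a + (-295)·b = +2.4
  230·a + (-435)·b = +2.2
Eliminate b (×(-435) and ×(-295), subtract): -30025·a = -395.00 → a = ∂h/∂x = +0.01316
Back-substitute: b = ∂h/∂y = +0.001898.
Head at (511975, 5206169) = 82.8 + (+0.01316)·(340) + (+0.001898)·(280) = 87.80 m.
That is higher than the 82.8 m at W1, so the point is upgradient.

upgradient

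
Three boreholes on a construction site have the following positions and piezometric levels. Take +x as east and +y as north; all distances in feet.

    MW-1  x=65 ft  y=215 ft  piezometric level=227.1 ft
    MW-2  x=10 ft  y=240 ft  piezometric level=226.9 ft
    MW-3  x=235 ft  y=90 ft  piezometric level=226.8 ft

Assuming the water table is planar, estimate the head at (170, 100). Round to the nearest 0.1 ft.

226.2 ft

Taking MW-1 as reference: MW-2−MW-1 = (-55, 25, -0.2); MW-3−MW-1 = (170, -125, -0.3).
Determinant of the coordinate differences = (-55)·(-125) − 170·25 = 2625.
∂h/∂x = [(-0.2)·(-125) − (-0.3)·25] / 2625 = +0.01238
∂h/∂y = [(-55)·(-0.3) − 170·(-0.2)] / 2625 = +0.01924
h(170, 100) = 227.1 + (+0.01238)·(105) + (+0.01924)·(-115) = 227.1 +1.300 -2.212 = 226.188 ft.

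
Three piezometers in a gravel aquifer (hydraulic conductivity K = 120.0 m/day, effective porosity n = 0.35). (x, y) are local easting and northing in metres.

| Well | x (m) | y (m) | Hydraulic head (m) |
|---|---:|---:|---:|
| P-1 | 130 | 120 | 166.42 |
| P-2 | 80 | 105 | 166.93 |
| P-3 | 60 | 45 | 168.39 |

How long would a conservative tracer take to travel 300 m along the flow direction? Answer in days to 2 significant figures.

Differences from P-1: to P-2 (Δx, Δy, Δh) = (-50, -15, +0.51); to P-3 = (-70, -75, +1.97).
Solve a·Δx + b·Δy = Δh: det = (-50)·(-75) − (-70)·(-15) = 2700.
∂h/∂x = [(+0.51)·(-75) − (+1.97)·(-15)] / 2700 = -0.003222
∂h/∂y = [(-50)·(+1.97) − (-70)·(+0.51)] / 2700 = -0.02326
|∇h| = √(-0.003222² + -0.02326²) = 0.02348
Seepage velocity v = K·i/n = 120.0 × 0.02348 / 0.35 = 8.05 m/day.
t = 300 / 8.05 = 37.27 days.

37 days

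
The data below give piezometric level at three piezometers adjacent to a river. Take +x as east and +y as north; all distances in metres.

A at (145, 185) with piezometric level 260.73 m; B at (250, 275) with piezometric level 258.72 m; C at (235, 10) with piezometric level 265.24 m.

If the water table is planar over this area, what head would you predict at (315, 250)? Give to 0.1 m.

259.5 m

Taking A as reference: B−A = (105, 90, -2.01); C−A = (90, -175, +4.51).
Solve a·Δx + b·Δy = Δh: det = 105·(-175) − 90·90 = -26475.
∂h/∂x = [(-2.01)·(-175) − (+4.51)·90] / -26475 = +0.002045
∂h/∂y = [105·(+4.51) − 90·(-2.01)] / -26475 = -0.02472
h(315, 250) = 260.73 + (+0.002045)·(170) + (-0.02472)·(65) = 260.73 +0.348 -1.607 = 259.471 m.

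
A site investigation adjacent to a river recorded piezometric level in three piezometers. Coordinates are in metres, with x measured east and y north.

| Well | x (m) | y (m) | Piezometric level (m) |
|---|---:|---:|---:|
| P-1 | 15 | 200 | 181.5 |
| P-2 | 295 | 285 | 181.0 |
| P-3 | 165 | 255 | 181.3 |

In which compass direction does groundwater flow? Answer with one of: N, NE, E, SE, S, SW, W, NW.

Taking P-1 as reference: P-2−P-1 = (280, 85, -0.5); P-3−P-1 = (150, 55, -0.2).
Solve a·Δx + b·Δy = Δh: det = 280·55 − 150·85 = 2650.
∂h/∂x = [(-0.5)·55 − (-0.2)·85] / 2650 = -0.003962
∂h/∂y = [280·(-0.2) − 150·(-0.5)] / 2650 = +0.007170
Flow = −∇h = (+0.003962 east, -0.007170 north), which points southeast.

SE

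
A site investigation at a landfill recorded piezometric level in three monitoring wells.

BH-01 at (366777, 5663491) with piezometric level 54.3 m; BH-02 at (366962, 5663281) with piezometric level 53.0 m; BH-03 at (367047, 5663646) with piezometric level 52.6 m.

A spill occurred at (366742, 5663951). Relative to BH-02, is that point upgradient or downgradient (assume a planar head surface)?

Three-point gradient (reference BH-01): Δ to BH-02 = (185, -210, -1.3), Δ to BH-03 = (270, 155, -1.7).
∂h/∂x = -0.006542, ∂h/∂y = +0.0004275 (det = 85375).
Head at (366742, 5663951) = 54.3 + (-0.006542)·(-35) + (+0.0004275)·(460) = 54.73 m.
That is higher than the 53.0 m at BH-02, so the point is upgradient.

upgradient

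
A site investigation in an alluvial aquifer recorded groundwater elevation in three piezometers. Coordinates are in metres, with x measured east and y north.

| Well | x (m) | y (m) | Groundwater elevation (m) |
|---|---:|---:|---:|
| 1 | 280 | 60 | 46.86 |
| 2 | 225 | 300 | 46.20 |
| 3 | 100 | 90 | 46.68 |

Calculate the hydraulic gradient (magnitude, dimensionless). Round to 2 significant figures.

0.0027

Differences from 1: to 2 (Δx, Δy, Δh) = (-55, 240, -0.66); to 3 = (-180, 30, -0.18).
Solve a·Δx + b·Δy = Δh: det = (-55)·30 − (-180)·240 = 41550.
∂h/∂x = [(-0.66)·30 − (-0.18)·240] / 41550 = +0.0005632
∂h/∂y = [(-55)·(-0.18) − (-180)·(-0.66)] / 41550 = -0.002621
|∇h| = √(0.0005632² + -0.002621²) = 0.002681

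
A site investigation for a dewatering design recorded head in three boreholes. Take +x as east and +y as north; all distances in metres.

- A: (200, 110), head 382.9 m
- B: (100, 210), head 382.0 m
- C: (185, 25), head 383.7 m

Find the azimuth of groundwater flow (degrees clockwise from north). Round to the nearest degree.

Differences from A: to B (Δx, Δy, Δh) = (-100, 100, -0.9); to C = (-15, -85, +0.8).
Determinant of the coordinate differences = (-100)·(-85) − (-15)·100 = 10000.
∂h/∂x = [(-0.9)·(-85) − (+0.8)·100] / 10000 = -0.0003500
∂h/∂y = [(-100)·(+0.8) − (-15)·(-0.9)] / 10000 = -0.009350
Flow direction (−∇h) has components (+0.0003500 E, +0.009350 N).
Azimuth = atan2(E, N) = atan2(+0.0003500, +0.009350) = 2.1° ≈ 002°.

002°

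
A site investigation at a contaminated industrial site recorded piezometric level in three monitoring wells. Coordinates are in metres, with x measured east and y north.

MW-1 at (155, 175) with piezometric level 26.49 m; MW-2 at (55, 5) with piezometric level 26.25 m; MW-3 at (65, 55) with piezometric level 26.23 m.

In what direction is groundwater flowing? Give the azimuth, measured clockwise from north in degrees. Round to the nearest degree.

286°

Differences from MW-1: to MW-2 (Δx, Δy, Δh) = (-100, -170, -0.24); to MW-3 = (-90, -120, -0.26).
Determinant of the coordinate differences = (-100)·(-120) − (-90)·(-170) = -3300.
∂h/∂x = [(-0.24)·(-120) − (-0.26)·(-170)] / -3300 = +0.004667
∂h/∂y = [(-100)·(-0.26) − (-90)·(-0.24)] / -3300 = -0.001333
Flow direction (−∇h) has components (-0.004667 E, +0.001333 N).
Azimuth = atan2(E, N) = atan2(-0.004667, +0.001333) = 285.9° ≈ 286°.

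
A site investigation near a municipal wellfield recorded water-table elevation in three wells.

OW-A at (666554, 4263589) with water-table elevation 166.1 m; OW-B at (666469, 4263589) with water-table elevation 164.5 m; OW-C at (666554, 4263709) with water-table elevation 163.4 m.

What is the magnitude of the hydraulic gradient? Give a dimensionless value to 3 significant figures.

∂h/∂x = (164.5 − 166.1) / (666469 − 666554) = +0.01882
∂h/∂y = (163.4 − 166.1) / (4263709 − 4263589) = -0.02250
|∇h| = √(0.01882² + -0.02250²) = 0.02933

0.0293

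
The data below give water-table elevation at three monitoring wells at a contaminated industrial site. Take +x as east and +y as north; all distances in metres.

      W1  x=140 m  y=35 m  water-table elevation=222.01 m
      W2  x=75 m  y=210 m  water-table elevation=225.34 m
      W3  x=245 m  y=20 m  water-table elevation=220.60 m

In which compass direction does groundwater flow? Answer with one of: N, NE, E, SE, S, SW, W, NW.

SE

Differences from W1: to W2 (Δx, Δy, Δh) = (-65, 175, +3.33); to W3 = (105, -15, -1.41).
Solve a·Δx + b·Δy = Δh: det = (-65)·(-15) − 105·175 = -17400.
∂h/∂x = [(+3.33)·(-15) − (-1.41)·175] / -17400 = -0.01131
∂h/∂y = [(-65)·(-1.41) − 105·(+3.33)] / -17400 = +0.01483
Flow = −∇h = (+0.01131 east, -0.01483 north), which points southeast.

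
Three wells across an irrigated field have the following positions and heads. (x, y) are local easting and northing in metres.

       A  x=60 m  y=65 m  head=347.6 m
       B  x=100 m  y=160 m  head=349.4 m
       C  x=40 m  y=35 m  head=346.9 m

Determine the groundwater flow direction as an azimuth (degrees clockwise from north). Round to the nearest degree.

237°

Differences from A: to B (Δx, Δy, Δh) = (40, 95, +1.8); to C = (-20, -30, -0.7).
Determinant of the coordinate differences = 40·(-30) − (-20)·95 = 700.
∂h/∂x = [(+1.8)·(-30) − (-0.7)·95] / 700 = +0.01786
∂h/∂y = [40·(-0.7) − (-20)·(+1.8)] / 700 = +0.01143
Flow direction (−∇h) has components (-0.01786 E, -0.01143 N).
Azimuth = atan2(E, N) = atan2(-0.01786, -0.01143) = 237.4° ≈ 237°.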